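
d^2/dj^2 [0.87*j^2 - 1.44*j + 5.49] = 1.74000000000000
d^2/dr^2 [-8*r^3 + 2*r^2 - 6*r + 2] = 4 - 48*r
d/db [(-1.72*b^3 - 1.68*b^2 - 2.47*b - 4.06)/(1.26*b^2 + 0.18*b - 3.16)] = (-2.1672*b^4 - 0.6192*b^3 + 19.1154*b^2 + 20.8488*b + 8.536)/(1.5876*b^4 + 0.4536*b^3 - 7.9308*b^2 - 1.1376*b + 9.9856)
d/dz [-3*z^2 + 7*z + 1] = 7 - 6*z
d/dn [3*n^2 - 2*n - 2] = 6*n - 2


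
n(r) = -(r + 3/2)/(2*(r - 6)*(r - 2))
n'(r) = -1/(2*(r - 6)*(r - 2)) + (r + 3/2)/(2*(r - 6)*(r - 2)^2) + (r + 3/2)/(2*(r - 6)^2*(r - 2)) = (r^2 + 3*r - 24)/(2*(r^4 - 16*r^3 + 88*r^2 - 192*r + 144))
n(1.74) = -1.46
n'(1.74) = -6.42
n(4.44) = 0.78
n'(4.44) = 0.31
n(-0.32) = -0.04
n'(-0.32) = -0.06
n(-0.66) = -0.02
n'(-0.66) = -0.04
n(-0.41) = -0.04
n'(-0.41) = -0.05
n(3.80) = 0.67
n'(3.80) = 0.06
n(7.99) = -0.40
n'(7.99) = 0.22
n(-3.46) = 0.02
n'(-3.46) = -0.00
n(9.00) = -0.25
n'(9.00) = 0.10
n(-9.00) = 0.02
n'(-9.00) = 0.00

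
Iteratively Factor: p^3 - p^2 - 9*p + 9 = (p - 1)*(p^2 - 9) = (p - 3)*(p - 1)*(p + 3)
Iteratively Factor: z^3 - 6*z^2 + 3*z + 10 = (z - 2)*(z^2 - 4*z - 5) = (z - 5)*(z - 2)*(z + 1)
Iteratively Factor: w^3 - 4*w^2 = (w - 4)*(w^2) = w*(w - 4)*(w)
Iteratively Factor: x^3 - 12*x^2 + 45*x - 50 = (x - 5)*(x^2 - 7*x + 10) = (x - 5)^2*(x - 2)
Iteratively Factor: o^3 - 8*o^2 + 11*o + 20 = (o - 5)*(o^2 - 3*o - 4) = (o - 5)*(o - 4)*(o + 1)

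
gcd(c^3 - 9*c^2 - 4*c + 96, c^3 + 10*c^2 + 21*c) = c + 3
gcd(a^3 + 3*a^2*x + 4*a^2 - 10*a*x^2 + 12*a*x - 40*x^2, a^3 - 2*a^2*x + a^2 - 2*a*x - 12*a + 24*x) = -a^2 + 2*a*x - 4*a + 8*x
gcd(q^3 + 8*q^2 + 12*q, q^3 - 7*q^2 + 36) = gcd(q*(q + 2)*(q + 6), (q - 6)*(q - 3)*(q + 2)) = q + 2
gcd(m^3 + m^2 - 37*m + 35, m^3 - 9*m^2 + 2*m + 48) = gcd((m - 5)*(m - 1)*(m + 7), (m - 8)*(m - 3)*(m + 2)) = 1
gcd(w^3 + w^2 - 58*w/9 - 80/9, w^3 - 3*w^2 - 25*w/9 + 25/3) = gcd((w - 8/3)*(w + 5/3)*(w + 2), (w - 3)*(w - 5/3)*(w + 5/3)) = w + 5/3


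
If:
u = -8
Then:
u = -8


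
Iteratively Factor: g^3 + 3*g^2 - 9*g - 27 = (g + 3)*(g^2 - 9) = (g + 3)^2*(g - 3)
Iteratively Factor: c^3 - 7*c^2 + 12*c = (c - 3)*(c^2 - 4*c) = c*(c - 3)*(c - 4)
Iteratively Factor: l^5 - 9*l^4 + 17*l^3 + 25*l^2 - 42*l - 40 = (l - 4)*(l^4 - 5*l^3 - 3*l^2 + 13*l + 10) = (l - 5)*(l - 4)*(l^3 - 3*l - 2) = (l - 5)*(l - 4)*(l + 1)*(l^2 - l - 2) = (l - 5)*(l - 4)*(l + 1)^2*(l - 2)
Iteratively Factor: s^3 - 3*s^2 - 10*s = (s)*(s^2 - 3*s - 10) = s*(s + 2)*(s - 5)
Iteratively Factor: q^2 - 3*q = (q)*(q - 3)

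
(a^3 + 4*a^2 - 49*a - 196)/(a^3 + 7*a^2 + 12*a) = (a^2 - 49)/(a*(a + 3))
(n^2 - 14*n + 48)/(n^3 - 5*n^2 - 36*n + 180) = (n - 8)/(n^2 + n - 30)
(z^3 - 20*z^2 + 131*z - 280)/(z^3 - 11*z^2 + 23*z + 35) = (z - 8)/(z + 1)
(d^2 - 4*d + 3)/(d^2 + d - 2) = (d - 3)/(d + 2)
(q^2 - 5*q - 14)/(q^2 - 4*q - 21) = (q + 2)/(q + 3)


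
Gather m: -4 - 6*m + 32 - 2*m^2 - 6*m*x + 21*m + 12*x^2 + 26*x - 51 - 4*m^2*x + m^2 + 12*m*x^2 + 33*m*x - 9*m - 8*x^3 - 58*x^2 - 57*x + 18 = m^2*(-4*x - 1) + m*(12*x^2 + 27*x + 6) - 8*x^3 - 46*x^2 - 31*x - 5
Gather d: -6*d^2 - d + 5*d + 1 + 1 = -6*d^2 + 4*d + 2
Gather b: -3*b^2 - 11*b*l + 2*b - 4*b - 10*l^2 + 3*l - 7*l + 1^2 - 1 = -3*b^2 + b*(-11*l - 2) - 10*l^2 - 4*l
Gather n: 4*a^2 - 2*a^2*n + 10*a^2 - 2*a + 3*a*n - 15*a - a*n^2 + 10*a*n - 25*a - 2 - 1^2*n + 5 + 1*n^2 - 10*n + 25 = 14*a^2 - 42*a + n^2*(1 - a) + n*(-2*a^2 + 13*a - 11) + 28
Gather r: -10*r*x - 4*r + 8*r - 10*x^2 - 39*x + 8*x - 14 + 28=r*(4 - 10*x) - 10*x^2 - 31*x + 14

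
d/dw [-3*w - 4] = -3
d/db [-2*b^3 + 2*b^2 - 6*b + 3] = -6*b^2 + 4*b - 6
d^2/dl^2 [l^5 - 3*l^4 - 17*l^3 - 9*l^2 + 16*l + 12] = 20*l^3 - 36*l^2 - 102*l - 18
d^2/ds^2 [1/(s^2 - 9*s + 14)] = 2*(-s^2 + 9*s + (2*s - 9)^2 - 14)/(s^2 - 9*s + 14)^3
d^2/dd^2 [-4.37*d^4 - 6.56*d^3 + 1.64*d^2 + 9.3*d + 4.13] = -52.44*d^2 - 39.36*d + 3.28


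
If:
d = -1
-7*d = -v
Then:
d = -1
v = -7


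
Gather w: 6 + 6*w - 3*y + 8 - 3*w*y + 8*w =w*(14 - 3*y) - 3*y + 14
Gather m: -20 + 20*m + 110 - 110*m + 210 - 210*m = 300 - 300*m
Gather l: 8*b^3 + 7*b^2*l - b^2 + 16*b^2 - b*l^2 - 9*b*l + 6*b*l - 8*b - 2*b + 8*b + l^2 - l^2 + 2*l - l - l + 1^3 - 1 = 8*b^3 + 15*b^2 - b*l^2 - 2*b + l*(7*b^2 - 3*b)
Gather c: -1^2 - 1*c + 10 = 9 - c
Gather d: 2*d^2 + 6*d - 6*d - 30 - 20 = 2*d^2 - 50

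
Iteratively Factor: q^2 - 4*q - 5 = (q - 5)*(q + 1)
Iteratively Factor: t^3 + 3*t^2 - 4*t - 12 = (t + 3)*(t^2 - 4) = (t + 2)*(t + 3)*(t - 2)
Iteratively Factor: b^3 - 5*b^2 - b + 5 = (b - 1)*(b^2 - 4*b - 5) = (b - 5)*(b - 1)*(b + 1)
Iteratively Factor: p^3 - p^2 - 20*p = (p)*(p^2 - p - 20) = p*(p - 5)*(p + 4)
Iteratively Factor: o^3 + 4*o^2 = (o + 4)*(o^2) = o*(o + 4)*(o)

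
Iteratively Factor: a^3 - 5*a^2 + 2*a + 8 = (a - 2)*(a^2 - 3*a - 4) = (a - 4)*(a - 2)*(a + 1)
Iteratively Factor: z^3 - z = (z - 1)*(z^2 + z) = (z - 1)*(z + 1)*(z)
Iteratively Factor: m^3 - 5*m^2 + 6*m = (m - 3)*(m^2 - 2*m) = m*(m - 3)*(m - 2)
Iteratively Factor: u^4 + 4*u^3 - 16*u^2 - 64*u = (u + 4)*(u^3 - 16*u) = (u + 4)^2*(u^2 - 4*u) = u*(u + 4)^2*(u - 4)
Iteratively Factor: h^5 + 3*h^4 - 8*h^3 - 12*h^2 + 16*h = (h - 2)*(h^4 + 5*h^3 + 2*h^2 - 8*h) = (h - 2)*(h - 1)*(h^3 + 6*h^2 + 8*h) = (h - 2)*(h - 1)*(h + 2)*(h^2 + 4*h) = (h - 2)*(h - 1)*(h + 2)*(h + 4)*(h)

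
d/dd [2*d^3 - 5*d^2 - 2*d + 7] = 6*d^2 - 10*d - 2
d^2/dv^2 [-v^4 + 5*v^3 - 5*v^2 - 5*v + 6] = -12*v^2 + 30*v - 10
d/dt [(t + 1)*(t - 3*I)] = 2*t + 1 - 3*I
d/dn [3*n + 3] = 3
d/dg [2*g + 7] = 2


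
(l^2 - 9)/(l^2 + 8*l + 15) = (l - 3)/(l + 5)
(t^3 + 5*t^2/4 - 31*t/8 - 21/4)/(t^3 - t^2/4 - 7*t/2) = (t + 3/2)/t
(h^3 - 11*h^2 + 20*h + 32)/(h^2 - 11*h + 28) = (h^2 - 7*h - 8)/(h - 7)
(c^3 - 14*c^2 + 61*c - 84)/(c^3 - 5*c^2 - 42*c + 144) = (c^2 - 11*c + 28)/(c^2 - 2*c - 48)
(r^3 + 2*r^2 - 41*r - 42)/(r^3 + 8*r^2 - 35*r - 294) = (r + 1)/(r + 7)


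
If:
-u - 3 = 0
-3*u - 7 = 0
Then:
No Solution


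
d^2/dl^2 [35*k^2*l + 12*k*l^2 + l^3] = 24*k + 6*l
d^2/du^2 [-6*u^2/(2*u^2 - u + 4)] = 24*(-u^3 + 12*u^2 - 8)/(8*u^6 - 12*u^5 + 54*u^4 - 49*u^3 + 108*u^2 - 48*u + 64)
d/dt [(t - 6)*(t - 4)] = 2*t - 10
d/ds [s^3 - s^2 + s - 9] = 3*s^2 - 2*s + 1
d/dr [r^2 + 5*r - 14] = 2*r + 5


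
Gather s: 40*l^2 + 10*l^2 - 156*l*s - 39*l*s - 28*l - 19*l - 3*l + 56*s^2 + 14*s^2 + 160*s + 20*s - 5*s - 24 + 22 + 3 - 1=50*l^2 - 50*l + 70*s^2 + s*(175 - 195*l)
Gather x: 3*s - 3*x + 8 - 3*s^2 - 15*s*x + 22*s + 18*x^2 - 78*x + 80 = -3*s^2 + 25*s + 18*x^2 + x*(-15*s - 81) + 88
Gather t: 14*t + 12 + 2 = 14*t + 14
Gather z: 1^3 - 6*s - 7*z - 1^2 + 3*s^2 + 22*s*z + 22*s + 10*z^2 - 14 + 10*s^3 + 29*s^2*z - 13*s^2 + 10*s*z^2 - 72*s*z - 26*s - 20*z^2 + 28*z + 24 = 10*s^3 - 10*s^2 - 10*s + z^2*(10*s - 10) + z*(29*s^2 - 50*s + 21) + 10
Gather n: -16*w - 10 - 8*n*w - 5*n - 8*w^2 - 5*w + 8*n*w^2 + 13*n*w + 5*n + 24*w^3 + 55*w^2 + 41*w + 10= n*(8*w^2 + 5*w) + 24*w^3 + 47*w^2 + 20*w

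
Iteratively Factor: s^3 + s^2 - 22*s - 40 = (s + 2)*(s^2 - s - 20) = (s + 2)*(s + 4)*(s - 5)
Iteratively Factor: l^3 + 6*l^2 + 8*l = (l + 2)*(l^2 + 4*l) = l*(l + 2)*(l + 4)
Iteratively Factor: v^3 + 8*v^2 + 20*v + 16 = (v + 2)*(v^2 + 6*v + 8) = (v + 2)*(v + 4)*(v + 2)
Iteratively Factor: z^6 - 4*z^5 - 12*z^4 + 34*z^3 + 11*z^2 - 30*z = (z - 1)*(z^5 - 3*z^4 - 15*z^3 + 19*z^2 + 30*z) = z*(z - 1)*(z^4 - 3*z^3 - 15*z^2 + 19*z + 30) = z*(z - 1)*(z + 3)*(z^3 - 6*z^2 + 3*z + 10) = z*(z - 2)*(z - 1)*(z + 3)*(z^2 - 4*z - 5) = z*(z - 5)*(z - 2)*(z - 1)*(z + 3)*(z + 1)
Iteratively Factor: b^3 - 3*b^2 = (b)*(b^2 - 3*b) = b^2*(b - 3)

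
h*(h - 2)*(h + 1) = h^3 - h^2 - 2*h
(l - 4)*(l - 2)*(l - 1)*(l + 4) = l^4 - 3*l^3 - 14*l^2 + 48*l - 32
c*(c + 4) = c^2 + 4*c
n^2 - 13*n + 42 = (n - 7)*(n - 6)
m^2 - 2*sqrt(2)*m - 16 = (m - 4*sqrt(2))*(m + 2*sqrt(2))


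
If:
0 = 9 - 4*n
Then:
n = 9/4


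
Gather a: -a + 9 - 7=2 - a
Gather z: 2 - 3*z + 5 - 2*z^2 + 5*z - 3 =-2*z^2 + 2*z + 4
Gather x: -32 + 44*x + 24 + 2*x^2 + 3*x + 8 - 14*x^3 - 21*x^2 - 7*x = -14*x^3 - 19*x^2 + 40*x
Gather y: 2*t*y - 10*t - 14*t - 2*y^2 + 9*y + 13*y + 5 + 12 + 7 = -24*t - 2*y^2 + y*(2*t + 22) + 24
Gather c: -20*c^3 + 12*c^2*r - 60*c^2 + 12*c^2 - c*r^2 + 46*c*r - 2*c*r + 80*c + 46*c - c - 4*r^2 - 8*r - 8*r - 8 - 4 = -20*c^3 + c^2*(12*r - 48) + c*(-r^2 + 44*r + 125) - 4*r^2 - 16*r - 12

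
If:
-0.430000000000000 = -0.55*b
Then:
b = 0.78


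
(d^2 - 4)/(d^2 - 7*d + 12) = (d^2 - 4)/(d^2 - 7*d + 12)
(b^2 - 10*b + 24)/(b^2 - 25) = (b^2 - 10*b + 24)/(b^2 - 25)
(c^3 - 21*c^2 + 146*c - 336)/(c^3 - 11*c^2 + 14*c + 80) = (c^2 - 13*c + 42)/(c^2 - 3*c - 10)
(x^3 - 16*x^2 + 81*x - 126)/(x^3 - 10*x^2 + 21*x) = (x - 6)/x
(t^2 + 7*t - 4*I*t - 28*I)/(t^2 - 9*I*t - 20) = (t + 7)/(t - 5*I)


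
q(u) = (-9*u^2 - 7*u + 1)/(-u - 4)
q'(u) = (-18*u - 7)/(-u - 4) + (-9*u^2 - 7*u + 1)/(-u - 4)^2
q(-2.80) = 41.63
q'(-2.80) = -70.86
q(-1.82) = 7.37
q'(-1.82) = -15.20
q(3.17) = 15.57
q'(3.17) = 6.76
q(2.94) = 14.03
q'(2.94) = 6.61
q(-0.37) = -0.65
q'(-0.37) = 0.27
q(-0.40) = -0.66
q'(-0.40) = 0.13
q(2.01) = 8.22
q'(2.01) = 5.82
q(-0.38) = -0.65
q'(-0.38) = 0.22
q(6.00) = 36.50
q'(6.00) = 7.85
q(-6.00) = -140.50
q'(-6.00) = -19.75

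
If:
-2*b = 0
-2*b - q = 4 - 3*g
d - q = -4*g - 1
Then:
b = 0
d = -q/3 - 19/3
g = q/3 + 4/3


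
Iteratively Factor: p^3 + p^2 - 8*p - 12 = (p + 2)*(p^2 - p - 6) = (p - 3)*(p + 2)*(p + 2)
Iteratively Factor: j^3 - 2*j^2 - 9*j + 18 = (j - 2)*(j^2 - 9) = (j - 3)*(j - 2)*(j + 3)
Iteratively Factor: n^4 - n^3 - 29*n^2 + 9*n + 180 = (n - 3)*(n^3 + 2*n^2 - 23*n - 60) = (n - 3)*(n + 4)*(n^2 - 2*n - 15) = (n - 5)*(n - 3)*(n + 4)*(n + 3)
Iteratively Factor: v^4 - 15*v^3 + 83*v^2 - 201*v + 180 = (v - 4)*(v^3 - 11*v^2 + 39*v - 45) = (v - 4)*(v - 3)*(v^2 - 8*v + 15) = (v - 4)*(v - 3)^2*(v - 5)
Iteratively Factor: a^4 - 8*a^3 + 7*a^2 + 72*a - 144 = (a + 3)*(a^3 - 11*a^2 + 40*a - 48) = (a - 4)*(a + 3)*(a^2 - 7*a + 12) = (a - 4)^2*(a + 3)*(a - 3)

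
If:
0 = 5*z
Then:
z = 0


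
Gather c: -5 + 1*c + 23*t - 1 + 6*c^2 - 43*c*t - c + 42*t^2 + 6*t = 6*c^2 - 43*c*t + 42*t^2 + 29*t - 6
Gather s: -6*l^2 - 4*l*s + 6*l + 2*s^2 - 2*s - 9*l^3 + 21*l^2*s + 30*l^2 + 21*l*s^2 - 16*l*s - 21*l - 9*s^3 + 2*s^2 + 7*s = -9*l^3 + 24*l^2 - 15*l - 9*s^3 + s^2*(21*l + 4) + s*(21*l^2 - 20*l + 5)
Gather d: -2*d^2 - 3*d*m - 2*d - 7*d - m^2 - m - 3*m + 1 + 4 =-2*d^2 + d*(-3*m - 9) - m^2 - 4*m + 5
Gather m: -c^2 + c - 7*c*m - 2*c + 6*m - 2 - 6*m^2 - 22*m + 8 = -c^2 - c - 6*m^2 + m*(-7*c - 16) + 6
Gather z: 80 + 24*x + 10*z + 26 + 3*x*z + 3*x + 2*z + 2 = 27*x + z*(3*x + 12) + 108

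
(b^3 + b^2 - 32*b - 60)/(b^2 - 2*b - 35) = (b^2 - 4*b - 12)/(b - 7)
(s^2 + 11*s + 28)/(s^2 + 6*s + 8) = (s + 7)/(s + 2)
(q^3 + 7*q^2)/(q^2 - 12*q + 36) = q^2*(q + 7)/(q^2 - 12*q + 36)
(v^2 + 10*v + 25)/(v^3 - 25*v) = (v + 5)/(v*(v - 5))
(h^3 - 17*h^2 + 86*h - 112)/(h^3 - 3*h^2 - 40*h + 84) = (h - 8)/(h + 6)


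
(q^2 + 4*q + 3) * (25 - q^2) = -q^4 - 4*q^3 + 22*q^2 + 100*q + 75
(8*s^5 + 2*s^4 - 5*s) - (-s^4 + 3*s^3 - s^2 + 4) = 8*s^5 + 3*s^4 - 3*s^3 + s^2 - 5*s - 4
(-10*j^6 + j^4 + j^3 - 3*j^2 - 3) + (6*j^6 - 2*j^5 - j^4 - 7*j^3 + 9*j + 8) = -4*j^6 - 2*j^5 - 6*j^3 - 3*j^2 + 9*j + 5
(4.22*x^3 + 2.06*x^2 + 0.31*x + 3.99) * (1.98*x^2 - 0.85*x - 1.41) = 8.3556*x^5 + 0.4918*x^4 - 7.0874*x^3 + 4.7321*x^2 - 3.8286*x - 5.6259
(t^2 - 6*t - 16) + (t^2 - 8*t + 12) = 2*t^2 - 14*t - 4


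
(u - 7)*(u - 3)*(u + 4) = u^3 - 6*u^2 - 19*u + 84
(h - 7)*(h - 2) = h^2 - 9*h + 14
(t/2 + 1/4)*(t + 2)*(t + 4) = t^3/2 + 13*t^2/4 + 11*t/2 + 2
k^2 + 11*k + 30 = (k + 5)*(k + 6)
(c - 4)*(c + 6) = c^2 + 2*c - 24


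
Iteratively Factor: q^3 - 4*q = (q)*(q^2 - 4) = q*(q + 2)*(q - 2)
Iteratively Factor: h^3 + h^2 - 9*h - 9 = (h - 3)*(h^2 + 4*h + 3) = (h - 3)*(h + 3)*(h + 1)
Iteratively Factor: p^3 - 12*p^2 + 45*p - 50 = (p - 5)*(p^2 - 7*p + 10) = (p - 5)*(p - 2)*(p - 5)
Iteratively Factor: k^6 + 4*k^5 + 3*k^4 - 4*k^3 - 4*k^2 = (k)*(k^5 + 4*k^4 + 3*k^3 - 4*k^2 - 4*k) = k*(k + 2)*(k^4 + 2*k^3 - k^2 - 2*k) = k*(k - 1)*(k + 2)*(k^3 + 3*k^2 + 2*k) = k*(k - 1)*(k + 1)*(k + 2)*(k^2 + 2*k) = k*(k - 1)*(k + 1)*(k + 2)^2*(k)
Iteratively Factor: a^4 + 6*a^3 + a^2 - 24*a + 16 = (a + 4)*(a^3 + 2*a^2 - 7*a + 4) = (a - 1)*(a + 4)*(a^2 + 3*a - 4) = (a - 1)^2*(a + 4)*(a + 4)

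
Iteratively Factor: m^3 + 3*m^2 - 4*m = (m - 1)*(m^2 + 4*m) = (m - 1)*(m + 4)*(m)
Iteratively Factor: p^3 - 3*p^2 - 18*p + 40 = (p - 2)*(p^2 - p - 20) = (p - 2)*(p + 4)*(p - 5)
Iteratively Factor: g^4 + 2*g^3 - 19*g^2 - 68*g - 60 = (g + 2)*(g^3 - 19*g - 30) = (g + 2)*(g + 3)*(g^2 - 3*g - 10) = (g - 5)*(g + 2)*(g + 3)*(g + 2)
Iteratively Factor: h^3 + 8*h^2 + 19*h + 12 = (h + 1)*(h^2 + 7*h + 12) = (h + 1)*(h + 4)*(h + 3)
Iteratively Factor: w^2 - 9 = (w - 3)*(w + 3)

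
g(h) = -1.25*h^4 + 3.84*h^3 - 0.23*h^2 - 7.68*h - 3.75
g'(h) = -5.0*h^3 + 11.52*h^2 - 0.46*h - 7.68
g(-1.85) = -29.28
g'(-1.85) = 64.26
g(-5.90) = -2269.77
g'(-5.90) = 1422.94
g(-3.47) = -321.54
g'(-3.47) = 341.54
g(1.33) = -9.25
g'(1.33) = 0.32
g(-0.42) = -0.89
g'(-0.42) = -5.08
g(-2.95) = -176.34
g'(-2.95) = 222.29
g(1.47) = -9.18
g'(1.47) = 0.65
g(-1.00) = -1.39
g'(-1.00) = 9.30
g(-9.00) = -10953.87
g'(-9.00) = 4574.58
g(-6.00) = -2415.39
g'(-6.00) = 1489.80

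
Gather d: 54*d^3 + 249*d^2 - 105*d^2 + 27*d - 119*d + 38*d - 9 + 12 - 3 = 54*d^3 + 144*d^2 - 54*d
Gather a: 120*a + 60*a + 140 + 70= 180*a + 210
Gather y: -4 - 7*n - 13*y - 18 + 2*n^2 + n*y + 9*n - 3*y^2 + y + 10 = 2*n^2 + 2*n - 3*y^2 + y*(n - 12) - 12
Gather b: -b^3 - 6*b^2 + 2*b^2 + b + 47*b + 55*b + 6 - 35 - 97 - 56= -b^3 - 4*b^2 + 103*b - 182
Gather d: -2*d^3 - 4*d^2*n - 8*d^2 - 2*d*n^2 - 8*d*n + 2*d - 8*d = -2*d^3 + d^2*(-4*n - 8) + d*(-2*n^2 - 8*n - 6)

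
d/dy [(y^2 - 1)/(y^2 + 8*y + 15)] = 8*(y^2 + 4*y + 1)/(y^4 + 16*y^3 + 94*y^2 + 240*y + 225)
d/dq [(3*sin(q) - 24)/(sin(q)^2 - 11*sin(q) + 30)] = 3*(16*sin(q) + cos(q)^2 - 59)*cos(q)/(sin(q)^2 - 11*sin(q) + 30)^2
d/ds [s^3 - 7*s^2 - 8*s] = 3*s^2 - 14*s - 8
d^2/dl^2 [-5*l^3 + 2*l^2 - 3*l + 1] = 4 - 30*l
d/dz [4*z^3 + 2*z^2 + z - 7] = 12*z^2 + 4*z + 1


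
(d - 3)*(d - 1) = d^2 - 4*d + 3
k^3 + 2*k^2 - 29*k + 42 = (k - 3)*(k - 2)*(k + 7)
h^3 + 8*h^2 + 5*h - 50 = (h - 2)*(h + 5)^2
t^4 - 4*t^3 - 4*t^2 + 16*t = t*(t - 4)*(t - 2)*(t + 2)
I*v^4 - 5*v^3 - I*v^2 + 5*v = v*(v - 1)*(v + 5*I)*(I*v + I)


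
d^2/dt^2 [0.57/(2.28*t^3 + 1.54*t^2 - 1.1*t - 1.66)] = (-(7.7976*t + 1.7556)*(2.28*t^3 + 1.54*t^2 - 1.1*t - 1.66) + 0.57*(6.84*t^2 + 3.08*t - 1.1)*(13.68*t^2 + 6.16*t - 2.2))/(2.28*t^3 + 1.54*t^2 - 1.1*t - 1.66)^3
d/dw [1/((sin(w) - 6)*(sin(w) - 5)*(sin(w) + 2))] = (-3*sin(w)^2 + 18*sin(w) - 8)*cos(w)/((sin(w) - 6)^2*(sin(w) - 5)^2*(sin(w) + 2)^2)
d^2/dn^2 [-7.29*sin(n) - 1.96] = 7.29*sin(n)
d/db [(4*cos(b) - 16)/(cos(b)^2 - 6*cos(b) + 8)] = 4*sin(b)/(cos(b) - 2)^2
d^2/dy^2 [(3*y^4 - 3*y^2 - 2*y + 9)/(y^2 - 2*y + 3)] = 2*(3*y^6 - 18*y^5 + 63*y^4 - 152*y^3 + 216*y^2 - 36*y - 30)/(y^6 - 6*y^5 + 21*y^4 - 44*y^3 + 63*y^2 - 54*y + 27)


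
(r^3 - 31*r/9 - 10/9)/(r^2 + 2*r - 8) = (r^2 + 2*r + 5/9)/(r + 4)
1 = 1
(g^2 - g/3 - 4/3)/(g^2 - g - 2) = (g - 4/3)/(g - 2)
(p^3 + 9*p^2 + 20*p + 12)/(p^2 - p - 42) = (p^2 + 3*p + 2)/(p - 7)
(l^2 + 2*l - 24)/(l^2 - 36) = (l - 4)/(l - 6)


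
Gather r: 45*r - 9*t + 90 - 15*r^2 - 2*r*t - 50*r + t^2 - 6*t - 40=-15*r^2 + r*(-2*t - 5) + t^2 - 15*t + 50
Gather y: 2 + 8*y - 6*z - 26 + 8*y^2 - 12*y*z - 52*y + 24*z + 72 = 8*y^2 + y*(-12*z - 44) + 18*z + 48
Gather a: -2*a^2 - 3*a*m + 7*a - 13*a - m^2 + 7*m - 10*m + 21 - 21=-2*a^2 + a*(-3*m - 6) - m^2 - 3*m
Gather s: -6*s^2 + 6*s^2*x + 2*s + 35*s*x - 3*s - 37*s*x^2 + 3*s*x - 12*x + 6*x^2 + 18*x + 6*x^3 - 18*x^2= s^2*(6*x - 6) + s*(-37*x^2 + 38*x - 1) + 6*x^3 - 12*x^2 + 6*x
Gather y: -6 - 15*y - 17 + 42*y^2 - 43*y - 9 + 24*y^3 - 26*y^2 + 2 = 24*y^3 + 16*y^2 - 58*y - 30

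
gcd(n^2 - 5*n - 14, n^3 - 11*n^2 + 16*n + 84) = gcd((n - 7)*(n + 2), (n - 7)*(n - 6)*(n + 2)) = n^2 - 5*n - 14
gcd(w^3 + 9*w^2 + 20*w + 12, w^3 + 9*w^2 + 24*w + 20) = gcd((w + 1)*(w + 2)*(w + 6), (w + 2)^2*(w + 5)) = w + 2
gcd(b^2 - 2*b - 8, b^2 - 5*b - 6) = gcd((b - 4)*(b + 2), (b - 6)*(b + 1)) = 1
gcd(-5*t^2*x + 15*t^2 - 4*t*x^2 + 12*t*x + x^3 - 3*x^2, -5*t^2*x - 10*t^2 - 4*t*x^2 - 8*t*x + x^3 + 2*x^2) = -5*t^2 - 4*t*x + x^2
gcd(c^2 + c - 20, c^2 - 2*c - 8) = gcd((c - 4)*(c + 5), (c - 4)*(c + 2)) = c - 4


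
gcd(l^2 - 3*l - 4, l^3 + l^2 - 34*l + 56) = l - 4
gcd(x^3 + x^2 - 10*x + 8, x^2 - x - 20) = x + 4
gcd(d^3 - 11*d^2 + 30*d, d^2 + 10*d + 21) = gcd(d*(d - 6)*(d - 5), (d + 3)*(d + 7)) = 1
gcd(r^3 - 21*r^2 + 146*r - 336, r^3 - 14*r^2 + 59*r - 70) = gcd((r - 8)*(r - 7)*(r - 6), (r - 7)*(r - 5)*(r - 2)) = r - 7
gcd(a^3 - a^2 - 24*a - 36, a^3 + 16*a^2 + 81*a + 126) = a + 3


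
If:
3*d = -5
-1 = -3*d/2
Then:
No Solution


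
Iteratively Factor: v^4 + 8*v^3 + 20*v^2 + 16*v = (v + 2)*(v^3 + 6*v^2 + 8*v) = (v + 2)*(v + 4)*(v^2 + 2*v) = (v + 2)^2*(v + 4)*(v)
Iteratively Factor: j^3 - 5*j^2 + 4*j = (j)*(j^2 - 5*j + 4) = j*(j - 1)*(j - 4)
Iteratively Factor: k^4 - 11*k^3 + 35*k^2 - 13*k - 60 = (k - 3)*(k^3 - 8*k^2 + 11*k + 20) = (k - 4)*(k - 3)*(k^2 - 4*k - 5) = (k - 4)*(k - 3)*(k + 1)*(k - 5)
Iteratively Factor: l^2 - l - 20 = (l + 4)*(l - 5)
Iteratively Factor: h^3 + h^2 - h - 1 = (h + 1)*(h^2 - 1) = (h - 1)*(h + 1)*(h + 1)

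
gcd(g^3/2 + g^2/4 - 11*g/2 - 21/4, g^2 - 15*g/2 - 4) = 1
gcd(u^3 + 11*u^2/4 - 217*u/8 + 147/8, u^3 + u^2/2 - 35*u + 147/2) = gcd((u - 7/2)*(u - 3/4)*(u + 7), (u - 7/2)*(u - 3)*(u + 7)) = u^2 + 7*u/2 - 49/2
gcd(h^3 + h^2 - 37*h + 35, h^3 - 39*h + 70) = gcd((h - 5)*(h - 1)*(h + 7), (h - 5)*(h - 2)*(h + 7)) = h^2 + 2*h - 35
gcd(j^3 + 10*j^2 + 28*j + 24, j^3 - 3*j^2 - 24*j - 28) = j^2 + 4*j + 4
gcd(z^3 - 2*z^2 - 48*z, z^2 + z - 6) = 1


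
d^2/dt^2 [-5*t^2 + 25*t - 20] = -10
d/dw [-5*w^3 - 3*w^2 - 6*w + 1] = -15*w^2 - 6*w - 6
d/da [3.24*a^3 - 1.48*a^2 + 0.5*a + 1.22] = 9.72*a^2 - 2.96*a + 0.5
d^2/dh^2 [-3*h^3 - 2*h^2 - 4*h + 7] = -18*h - 4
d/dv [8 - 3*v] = -3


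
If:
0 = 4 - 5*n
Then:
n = 4/5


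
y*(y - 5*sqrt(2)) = y^2 - 5*sqrt(2)*y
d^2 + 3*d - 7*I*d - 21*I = (d + 3)*(d - 7*I)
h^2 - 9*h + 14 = (h - 7)*(h - 2)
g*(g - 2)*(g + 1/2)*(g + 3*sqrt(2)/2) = g^4 - 3*g^3/2 + 3*sqrt(2)*g^3/2 - 9*sqrt(2)*g^2/4 - g^2 - 3*sqrt(2)*g/2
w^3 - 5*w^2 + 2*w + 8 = (w - 4)*(w - 2)*(w + 1)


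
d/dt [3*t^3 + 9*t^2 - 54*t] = 9*t^2 + 18*t - 54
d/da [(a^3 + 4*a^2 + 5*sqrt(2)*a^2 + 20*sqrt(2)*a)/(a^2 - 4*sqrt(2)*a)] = (a^2 - 8*sqrt(2)*a - 36*sqrt(2) - 40)/(a^2 - 8*sqrt(2)*a + 32)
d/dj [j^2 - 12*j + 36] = 2*j - 12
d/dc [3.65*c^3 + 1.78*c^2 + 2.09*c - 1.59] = 10.95*c^2 + 3.56*c + 2.09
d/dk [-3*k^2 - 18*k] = -6*k - 18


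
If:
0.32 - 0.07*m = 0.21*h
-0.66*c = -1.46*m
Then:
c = 2.21212121212121*m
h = 1.52380952380952 - 0.333333333333333*m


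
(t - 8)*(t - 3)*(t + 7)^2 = t^4 + 3*t^3 - 81*t^2 - 203*t + 1176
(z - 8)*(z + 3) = z^2 - 5*z - 24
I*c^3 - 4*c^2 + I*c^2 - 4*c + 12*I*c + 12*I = (c - 2*I)*(c + 6*I)*(I*c + I)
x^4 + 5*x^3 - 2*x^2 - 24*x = x*(x - 2)*(x + 3)*(x + 4)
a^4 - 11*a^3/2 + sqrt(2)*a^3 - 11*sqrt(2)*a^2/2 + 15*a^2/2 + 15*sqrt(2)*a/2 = a*(a - 3)*(a - 5/2)*(a + sqrt(2))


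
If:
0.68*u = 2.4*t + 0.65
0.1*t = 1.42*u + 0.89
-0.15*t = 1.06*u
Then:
No Solution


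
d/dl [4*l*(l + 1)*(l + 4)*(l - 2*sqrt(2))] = 16*l^3 - 24*sqrt(2)*l^2 + 60*l^2 - 80*sqrt(2)*l + 32*l - 32*sqrt(2)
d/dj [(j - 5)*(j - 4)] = 2*j - 9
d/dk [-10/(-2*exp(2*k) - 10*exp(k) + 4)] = (-10*exp(k) - 25)*exp(k)/(exp(2*k) + 5*exp(k) - 2)^2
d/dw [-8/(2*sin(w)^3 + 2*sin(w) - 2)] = 4*(3*sin(w)^2 + 1)*cos(w)/(sin(w)^3 + sin(w) - 1)^2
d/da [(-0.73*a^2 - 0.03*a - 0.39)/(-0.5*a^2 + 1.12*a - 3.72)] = (-0.8326*a^2 + 5.0412*a + 0.5484)/(0.25*a^4 - 1.12*a^3 + 4.9744*a^2 - 8.3328*a + 13.8384)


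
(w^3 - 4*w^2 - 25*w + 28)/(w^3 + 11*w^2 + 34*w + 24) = (w^2 - 8*w + 7)/(w^2 + 7*w + 6)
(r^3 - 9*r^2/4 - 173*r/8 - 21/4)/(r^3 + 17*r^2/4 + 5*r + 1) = (r^2 - 5*r/2 - 21)/(r^2 + 4*r + 4)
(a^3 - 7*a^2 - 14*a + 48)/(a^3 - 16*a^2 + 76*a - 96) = (a + 3)/(a - 6)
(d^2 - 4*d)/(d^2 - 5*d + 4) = d/(d - 1)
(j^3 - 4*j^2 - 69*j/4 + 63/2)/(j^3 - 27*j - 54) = (j^2 + 2*j - 21/4)/(j^2 + 6*j + 9)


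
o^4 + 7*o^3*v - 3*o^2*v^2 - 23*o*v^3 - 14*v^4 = (o - 2*v)*(o + v)^2*(o + 7*v)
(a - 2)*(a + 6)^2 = a^3 + 10*a^2 + 12*a - 72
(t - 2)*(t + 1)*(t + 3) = t^3 + 2*t^2 - 5*t - 6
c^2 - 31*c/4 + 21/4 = (c - 7)*(c - 3/4)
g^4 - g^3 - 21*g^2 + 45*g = g*(g - 3)^2*(g + 5)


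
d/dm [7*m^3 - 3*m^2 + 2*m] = 21*m^2 - 6*m + 2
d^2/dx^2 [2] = 0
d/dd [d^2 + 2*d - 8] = 2*d + 2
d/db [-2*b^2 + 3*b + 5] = 3 - 4*b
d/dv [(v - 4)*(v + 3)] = 2*v - 1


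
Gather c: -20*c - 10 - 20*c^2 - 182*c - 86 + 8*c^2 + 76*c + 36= -12*c^2 - 126*c - 60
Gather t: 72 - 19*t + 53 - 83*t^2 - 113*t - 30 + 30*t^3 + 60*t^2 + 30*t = 30*t^3 - 23*t^2 - 102*t + 95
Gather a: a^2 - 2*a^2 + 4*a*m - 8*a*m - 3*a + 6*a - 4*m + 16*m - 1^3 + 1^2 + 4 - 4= -a^2 + a*(3 - 4*m) + 12*m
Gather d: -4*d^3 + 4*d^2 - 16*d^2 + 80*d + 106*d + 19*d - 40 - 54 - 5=-4*d^3 - 12*d^2 + 205*d - 99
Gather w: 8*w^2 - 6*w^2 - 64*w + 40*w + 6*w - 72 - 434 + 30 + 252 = 2*w^2 - 18*w - 224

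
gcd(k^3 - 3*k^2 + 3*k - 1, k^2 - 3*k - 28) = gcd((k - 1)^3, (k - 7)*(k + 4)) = 1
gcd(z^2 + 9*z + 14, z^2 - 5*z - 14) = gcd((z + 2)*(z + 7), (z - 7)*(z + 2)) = z + 2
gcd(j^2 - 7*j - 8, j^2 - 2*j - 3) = j + 1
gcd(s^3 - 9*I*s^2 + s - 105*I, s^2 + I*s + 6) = s + 3*I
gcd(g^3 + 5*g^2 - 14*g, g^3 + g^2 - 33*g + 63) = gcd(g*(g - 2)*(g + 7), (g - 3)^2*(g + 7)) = g + 7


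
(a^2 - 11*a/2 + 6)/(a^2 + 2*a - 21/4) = 2*(a - 4)/(2*a + 7)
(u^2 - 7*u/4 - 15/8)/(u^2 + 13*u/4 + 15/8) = (2*u - 5)/(2*u + 5)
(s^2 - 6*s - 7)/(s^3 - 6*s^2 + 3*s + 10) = (s - 7)/(s^2 - 7*s + 10)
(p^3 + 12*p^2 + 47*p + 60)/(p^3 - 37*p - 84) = (p + 5)/(p - 7)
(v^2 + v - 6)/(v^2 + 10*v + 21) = (v - 2)/(v + 7)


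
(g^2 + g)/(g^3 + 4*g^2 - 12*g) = (g + 1)/(g^2 + 4*g - 12)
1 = 1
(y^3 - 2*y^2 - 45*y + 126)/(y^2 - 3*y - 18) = (y^2 + 4*y - 21)/(y + 3)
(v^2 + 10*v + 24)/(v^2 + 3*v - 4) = (v + 6)/(v - 1)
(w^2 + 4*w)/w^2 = (w + 4)/w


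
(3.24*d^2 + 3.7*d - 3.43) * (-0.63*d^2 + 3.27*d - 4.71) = -2.0412*d^4 + 8.2638*d^3 - 1.0005*d^2 - 28.6431*d + 16.1553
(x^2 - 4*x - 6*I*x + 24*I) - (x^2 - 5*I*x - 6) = -4*x - I*x + 6 + 24*I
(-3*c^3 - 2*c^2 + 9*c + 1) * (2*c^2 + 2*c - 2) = -6*c^5 - 10*c^4 + 20*c^3 + 24*c^2 - 16*c - 2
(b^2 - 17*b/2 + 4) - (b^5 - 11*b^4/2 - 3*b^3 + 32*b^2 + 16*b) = -b^5 + 11*b^4/2 + 3*b^3 - 31*b^2 - 49*b/2 + 4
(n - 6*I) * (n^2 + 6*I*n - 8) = n^3 + 28*n + 48*I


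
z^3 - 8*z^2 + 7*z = z*(z - 7)*(z - 1)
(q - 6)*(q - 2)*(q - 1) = q^3 - 9*q^2 + 20*q - 12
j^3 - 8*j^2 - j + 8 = (j - 8)*(j - 1)*(j + 1)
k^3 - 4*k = k*(k - 2)*(k + 2)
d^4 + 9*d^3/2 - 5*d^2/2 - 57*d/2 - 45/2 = (d - 5/2)*(d + 1)*(d + 3)^2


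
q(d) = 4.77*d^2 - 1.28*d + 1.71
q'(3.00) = 27.34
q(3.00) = 40.80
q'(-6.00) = -58.52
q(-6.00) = 181.11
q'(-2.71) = -27.13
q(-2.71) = 40.21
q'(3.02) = 27.53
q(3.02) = 41.35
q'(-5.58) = -54.51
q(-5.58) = 157.37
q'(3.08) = 28.10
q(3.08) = 43.02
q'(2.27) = 20.38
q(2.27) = 23.38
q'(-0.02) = -1.47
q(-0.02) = 1.74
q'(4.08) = 37.64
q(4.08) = 75.89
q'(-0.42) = -5.29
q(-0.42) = 3.09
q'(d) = 9.54*d - 1.28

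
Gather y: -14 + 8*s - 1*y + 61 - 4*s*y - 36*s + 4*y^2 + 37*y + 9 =-28*s + 4*y^2 + y*(36 - 4*s) + 56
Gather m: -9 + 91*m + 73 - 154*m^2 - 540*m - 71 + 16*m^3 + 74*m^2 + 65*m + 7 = 16*m^3 - 80*m^2 - 384*m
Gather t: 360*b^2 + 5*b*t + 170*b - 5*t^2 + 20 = 360*b^2 + 5*b*t + 170*b - 5*t^2 + 20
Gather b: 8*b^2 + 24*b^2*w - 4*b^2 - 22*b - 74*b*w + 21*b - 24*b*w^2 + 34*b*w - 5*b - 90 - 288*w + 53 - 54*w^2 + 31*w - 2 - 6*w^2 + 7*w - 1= b^2*(24*w + 4) + b*(-24*w^2 - 40*w - 6) - 60*w^2 - 250*w - 40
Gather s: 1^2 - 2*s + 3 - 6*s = 4 - 8*s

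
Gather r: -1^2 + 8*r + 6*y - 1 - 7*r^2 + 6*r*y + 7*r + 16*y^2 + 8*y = -7*r^2 + r*(6*y + 15) + 16*y^2 + 14*y - 2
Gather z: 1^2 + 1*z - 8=z - 7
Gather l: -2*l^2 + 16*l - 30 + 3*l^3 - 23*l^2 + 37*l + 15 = 3*l^3 - 25*l^2 + 53*l - 15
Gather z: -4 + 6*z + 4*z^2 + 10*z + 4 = 4*z^2 + 16*z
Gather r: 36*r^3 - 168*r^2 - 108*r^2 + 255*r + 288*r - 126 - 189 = 36*r^3 - 276*r^2 + 543*r - 315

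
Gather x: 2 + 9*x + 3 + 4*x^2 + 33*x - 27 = 4*x^2 + 42*x - 22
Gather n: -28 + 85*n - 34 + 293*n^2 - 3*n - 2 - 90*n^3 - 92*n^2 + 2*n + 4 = -90*n^3 + 201*n^2 + 84*n - 60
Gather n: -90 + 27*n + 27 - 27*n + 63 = 0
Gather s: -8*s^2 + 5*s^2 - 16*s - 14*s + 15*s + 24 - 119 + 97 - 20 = -3*s^2 - 15*s - 18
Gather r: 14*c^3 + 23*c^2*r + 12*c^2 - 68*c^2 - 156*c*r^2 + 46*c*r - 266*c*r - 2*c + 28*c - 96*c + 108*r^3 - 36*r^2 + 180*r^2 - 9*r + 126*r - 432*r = 14*c^3 - 56*c^2 - 70*c + 108*r^3 + r^2*(144 - 156*c) + r*(23*c^2 - 220*c - 315)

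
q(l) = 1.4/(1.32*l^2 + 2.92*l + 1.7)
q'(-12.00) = 0.00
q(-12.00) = 0.01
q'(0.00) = -1.41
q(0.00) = 0.82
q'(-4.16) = 0.07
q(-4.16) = 0.11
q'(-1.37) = 31.10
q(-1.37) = 7.90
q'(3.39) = -0.02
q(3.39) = 0.05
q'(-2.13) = 1.75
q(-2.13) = 0.95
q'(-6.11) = 0.02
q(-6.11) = 0.04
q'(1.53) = -0.11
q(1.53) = 0.15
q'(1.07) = -0.20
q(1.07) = 0.22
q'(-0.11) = -1.89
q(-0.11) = 1.00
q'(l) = 1.4*(-2.64*l - 2.92)/(1.32*l^2 + 2.92*l + 1.7)^2 = (-3.696*l - 4.088)/(1.32*l^2 + 2.92*l + 1.7)^2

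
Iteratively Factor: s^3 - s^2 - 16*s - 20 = (s - 5)*(s^2 + 4*s + 4) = (s - 5)*(s + 2)*(s + 2)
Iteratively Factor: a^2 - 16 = (a - 4)*(a + 4)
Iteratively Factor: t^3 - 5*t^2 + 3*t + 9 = (t + 1)*(t^2 - 6*t + 9) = (t - 3)*(t + 1)*(t - 3)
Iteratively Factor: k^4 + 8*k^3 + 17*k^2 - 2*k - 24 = (k + 2)*(k^3 + 6*k^2 + 5*k - 12) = (k - 1)*(k + 2)*(k^2 + 7*k + 12) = (k - 1)*(k + 2)*(k + 4)*(k + 3)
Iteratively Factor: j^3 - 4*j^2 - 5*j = (j)*(j^2 - 4*j - 5) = j*(j - 5)*(j + 1)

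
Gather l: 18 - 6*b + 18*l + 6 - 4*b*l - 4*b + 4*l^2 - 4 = -10*b + 4*l^2 + l*(18 - 4*b) + 20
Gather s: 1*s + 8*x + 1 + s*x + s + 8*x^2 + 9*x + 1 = s*(x + 2) + 8*x^2 + 17*x + 2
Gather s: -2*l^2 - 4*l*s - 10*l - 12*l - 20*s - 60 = -2*l^2 - 22*l + s*(-4*l - 20) - 60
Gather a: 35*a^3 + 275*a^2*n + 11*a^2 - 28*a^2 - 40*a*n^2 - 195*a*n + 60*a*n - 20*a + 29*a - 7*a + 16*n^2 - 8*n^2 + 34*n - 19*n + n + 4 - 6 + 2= 35*a^3 + a^2*(275*n - 17) + a*(-40*n^2 - 135*n + 2) + 8*n^2 + 16*n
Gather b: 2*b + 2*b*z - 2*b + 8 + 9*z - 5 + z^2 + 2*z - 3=2*b*z + z^2 + 11*z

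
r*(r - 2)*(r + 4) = r^3 + 2*r^2 - 8*r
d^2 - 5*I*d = d*(d - 5*I)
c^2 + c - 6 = (c - 2)*(c + 3)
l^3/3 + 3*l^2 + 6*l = l*(l/3 + 1)*(l + 6)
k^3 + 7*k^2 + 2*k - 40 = (k - 2)*(k + 4)*(k + 5)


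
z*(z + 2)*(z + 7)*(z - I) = z^4 + 9*z^3 - I*z^3 + 14*z^2 - 9*I*z^2 - 14*I*z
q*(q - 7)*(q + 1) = q^3 - 6*q^2 - 7*q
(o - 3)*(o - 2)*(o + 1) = o^3 - 4*o^2 + o + 6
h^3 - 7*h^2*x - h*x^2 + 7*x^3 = (h - 7*x)*(h - x)*(h + x)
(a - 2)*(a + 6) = a^2 + 4*a - 12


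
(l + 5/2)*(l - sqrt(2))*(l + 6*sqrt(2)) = l^3 + 5*l^2/2 + 5*sqrt(2)*l^2 - 12*l + 25*sqrt(2)*l/2 - 30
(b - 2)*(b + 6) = b^2 + 4*b - 12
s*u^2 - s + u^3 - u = (s + u)*(u - 1)*(u + 1)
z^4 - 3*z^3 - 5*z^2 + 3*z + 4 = (z - 4)*(z - 1)*(z + 1)^2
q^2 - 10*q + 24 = (q - 6)*(q - 4)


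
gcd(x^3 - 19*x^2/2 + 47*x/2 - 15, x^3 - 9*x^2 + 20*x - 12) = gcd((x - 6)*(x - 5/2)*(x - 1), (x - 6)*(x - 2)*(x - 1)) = x^2 - 7*x + 6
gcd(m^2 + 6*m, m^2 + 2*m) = m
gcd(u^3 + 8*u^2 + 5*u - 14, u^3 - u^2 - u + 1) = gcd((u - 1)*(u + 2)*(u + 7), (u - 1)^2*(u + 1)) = u - 1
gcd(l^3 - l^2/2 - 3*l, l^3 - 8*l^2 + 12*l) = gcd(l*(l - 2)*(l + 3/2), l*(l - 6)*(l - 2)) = l^2 - 2*l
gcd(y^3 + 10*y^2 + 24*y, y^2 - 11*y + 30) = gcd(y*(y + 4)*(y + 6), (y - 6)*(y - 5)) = 1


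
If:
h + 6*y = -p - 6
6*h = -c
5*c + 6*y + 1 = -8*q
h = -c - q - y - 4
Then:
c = -6*y/5 - 93/5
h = y/5 + 31/10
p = -31*y/5 - 91/10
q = 23/2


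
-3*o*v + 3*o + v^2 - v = (-3*o + v)*(v - 1)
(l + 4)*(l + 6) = l^2 + 10*l + 24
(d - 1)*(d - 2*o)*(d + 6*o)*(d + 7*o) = d^4 + 11*d^3*o - d^3 + 16*d^2*o^2 - 11*d^2*o - 84*d*o^3 - 16*d*o^2 + 84*o^3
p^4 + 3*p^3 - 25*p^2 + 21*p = p*(p - 3)*(p - 1)*(p + 7)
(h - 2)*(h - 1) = h^2 - 3*h + 2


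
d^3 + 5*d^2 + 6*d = d*(d + 2)*(d + 3)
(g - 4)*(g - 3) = g^2 - 7*g + 12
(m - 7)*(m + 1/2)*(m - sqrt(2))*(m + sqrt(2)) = m^4 - 13*m^3/2 - 11*m^2/2 + 13*m + 7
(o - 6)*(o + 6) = o^2 - 36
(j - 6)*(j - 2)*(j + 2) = j^3 - 6*j^2 - 4*j + 24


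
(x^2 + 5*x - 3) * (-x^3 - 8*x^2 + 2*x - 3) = -x^5 - 13*x^4 - 35*x^3 + 31*x^2 - 21*x + 9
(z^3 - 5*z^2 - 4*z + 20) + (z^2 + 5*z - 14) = z^3 - 4*z^2 + z + 6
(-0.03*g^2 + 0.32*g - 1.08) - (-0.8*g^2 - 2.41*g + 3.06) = 0.77*g^2 + 2.73*g - 4.14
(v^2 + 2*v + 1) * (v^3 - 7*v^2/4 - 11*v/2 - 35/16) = v^5 + v^4/4 - 8*v^3 - 239*v^2/16 - 79*v/8 - 35/16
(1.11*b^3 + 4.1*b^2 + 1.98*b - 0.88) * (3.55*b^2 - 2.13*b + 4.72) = 3.9405*b^5 + 12.1907*b^4 + 3.5352*b^3 + 12.0106*b^2 + 11.22*b - 4.1536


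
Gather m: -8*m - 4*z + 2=-8*m - 4*z + 2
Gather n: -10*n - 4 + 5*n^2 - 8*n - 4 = 5*n^2 - 18*n - 8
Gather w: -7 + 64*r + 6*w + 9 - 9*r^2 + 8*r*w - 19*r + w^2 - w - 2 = -9*r^2 + 45*r + w^2 + w*(8*r + 5)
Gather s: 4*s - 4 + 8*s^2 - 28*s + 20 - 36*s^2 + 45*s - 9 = -28*s^2 + 21*s + 7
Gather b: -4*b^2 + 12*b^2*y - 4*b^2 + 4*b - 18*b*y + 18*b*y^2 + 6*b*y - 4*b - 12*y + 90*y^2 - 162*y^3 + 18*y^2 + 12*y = b^2*(12*y - 8) + b*(18*y^2 - 12*y) - 162*y^3 + 108*y^2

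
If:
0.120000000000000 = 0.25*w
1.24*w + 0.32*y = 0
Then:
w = 0.48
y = -1.86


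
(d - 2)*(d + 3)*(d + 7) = d^3 + 8*d^2 + d - 42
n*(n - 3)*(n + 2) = n^3 - n^2 - 6*n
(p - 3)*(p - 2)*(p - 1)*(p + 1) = p^4 - 5*p^3 + 5*p^2 + 5*p - 6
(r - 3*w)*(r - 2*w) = r^2 - 5*r*w + 6*w^2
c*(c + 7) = c^2 + 7*c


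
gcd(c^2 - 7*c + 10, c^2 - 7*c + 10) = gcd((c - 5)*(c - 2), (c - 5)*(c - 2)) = c^2 - 7*c + 10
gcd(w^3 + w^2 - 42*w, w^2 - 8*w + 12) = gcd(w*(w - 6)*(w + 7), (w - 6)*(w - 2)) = w - 6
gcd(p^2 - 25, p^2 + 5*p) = p + 5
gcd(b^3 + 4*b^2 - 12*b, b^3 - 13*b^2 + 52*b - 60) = b - 2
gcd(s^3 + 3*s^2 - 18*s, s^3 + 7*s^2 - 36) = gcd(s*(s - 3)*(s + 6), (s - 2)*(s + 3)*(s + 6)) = s + 6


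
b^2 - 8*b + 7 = (b - 7)*(b - 1)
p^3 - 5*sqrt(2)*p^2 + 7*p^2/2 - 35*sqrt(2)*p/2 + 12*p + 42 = (p + 7/2)*(p - 3*sqrt(2))*(p - 2*sqrt(2))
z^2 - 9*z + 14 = (z - 7)*(z - 2)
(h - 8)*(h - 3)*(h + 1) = h^3 - 10*h^2 + 13*h + 24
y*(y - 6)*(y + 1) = y^3 - 5*y^2 - 6*y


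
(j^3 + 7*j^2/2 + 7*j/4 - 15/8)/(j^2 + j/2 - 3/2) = (j^2 + 2*j - 5/4)/(j - 1)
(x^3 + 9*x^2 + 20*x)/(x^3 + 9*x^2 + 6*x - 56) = x*(x + 5)/(x^2 + 5*x - 14)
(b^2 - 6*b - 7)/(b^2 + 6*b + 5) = (b - 7)/(b + 5)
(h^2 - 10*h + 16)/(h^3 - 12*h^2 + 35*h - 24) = (h - 2)/(h^2 - 4*h + 3)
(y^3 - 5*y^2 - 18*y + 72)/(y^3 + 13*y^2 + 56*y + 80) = (y^2 - 9*y + 18)/(y^2 + 9*y + 20)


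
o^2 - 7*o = o*(o - 7)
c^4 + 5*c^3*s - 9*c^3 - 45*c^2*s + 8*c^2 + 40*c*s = c*(c - 8)*(c - 1)*(c + 5*s)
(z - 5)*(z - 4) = z^2 - 9*z + 20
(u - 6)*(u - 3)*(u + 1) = u^3 - 8*u^2 + 9*u + 18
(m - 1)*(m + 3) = m^2 + 2*m - 3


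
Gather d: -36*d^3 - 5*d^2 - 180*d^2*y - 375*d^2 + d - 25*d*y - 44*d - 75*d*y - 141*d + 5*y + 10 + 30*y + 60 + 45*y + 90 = -36*d^3 + d^2*(-180*y - 380) + d*(-100*y - 184) + 80*y + 160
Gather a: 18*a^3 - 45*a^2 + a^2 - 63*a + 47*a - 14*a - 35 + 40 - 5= 18*a^3 - 44*a^2 - 30*a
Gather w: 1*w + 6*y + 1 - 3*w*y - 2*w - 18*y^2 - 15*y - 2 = w*(-3*y - 1) - 18*y^2 - 9*y - 1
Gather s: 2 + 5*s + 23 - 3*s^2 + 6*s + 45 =-3*s^2 + 11*s + 70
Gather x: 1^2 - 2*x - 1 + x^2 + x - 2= x^2 - x - 2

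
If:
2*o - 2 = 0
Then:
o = 1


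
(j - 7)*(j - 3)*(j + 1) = j^3 - 9*j^2 + 11*j + 21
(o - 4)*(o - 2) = o^2 - 6*o + 8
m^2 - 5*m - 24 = (m - 8)*(m + 3)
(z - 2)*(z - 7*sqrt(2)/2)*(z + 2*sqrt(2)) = z^3 - 3*sqrt(2)*z^2/2 - 2*z^2 - 14*z + 3*sqrt(2)*z + 28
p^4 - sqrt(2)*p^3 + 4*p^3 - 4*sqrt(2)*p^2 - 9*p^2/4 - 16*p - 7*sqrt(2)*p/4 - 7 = (p + 1/2)*(p + 7/2)*(p - 2*sqrt(2))*(p + sqrt(2))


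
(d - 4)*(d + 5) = d^2 + d - 20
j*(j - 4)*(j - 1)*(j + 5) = j^4 - 21*j^2 + 20*j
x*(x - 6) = x^2 - 6*x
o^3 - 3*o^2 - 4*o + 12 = (o - 3)*(o - 2)*(o + 2)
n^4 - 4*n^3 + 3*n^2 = n^2*(n - 3)*(n - 1)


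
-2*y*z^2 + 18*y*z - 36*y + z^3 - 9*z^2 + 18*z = (-2*y + z)*(z - 6)*(z - 3)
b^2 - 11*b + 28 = (b - 7)*(b - 4)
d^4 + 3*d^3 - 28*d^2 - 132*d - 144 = (d - 6)*(d + 2)*(d + 3)*(d + 4)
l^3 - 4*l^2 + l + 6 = (l - 3)*(l - 2)*(l + 1)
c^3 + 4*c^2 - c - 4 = (c - 1)*(c + 1)*(c + 4)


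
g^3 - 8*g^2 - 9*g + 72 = (g - 8)*(g - 3)*(g + 3)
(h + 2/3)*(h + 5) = h^2 + 17*h/3 + 10/3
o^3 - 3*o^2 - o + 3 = (o - 3)*(o - 1)*(o + 1)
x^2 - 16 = (x - 4)*(x + 4)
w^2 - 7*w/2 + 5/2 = (w - 5/2)*(w - 1)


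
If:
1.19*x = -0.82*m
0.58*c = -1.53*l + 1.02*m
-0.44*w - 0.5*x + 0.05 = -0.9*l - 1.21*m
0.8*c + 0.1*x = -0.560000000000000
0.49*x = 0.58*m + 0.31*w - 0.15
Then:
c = -0.70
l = 0.25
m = -0.02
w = 0.55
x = 0.02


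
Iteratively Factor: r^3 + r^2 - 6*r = (r)*(r^2 + r - 6) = r*(r + 3)*(r - 2)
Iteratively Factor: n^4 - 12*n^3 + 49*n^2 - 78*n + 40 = (n - 1)*(n^3 - 11*n^2 + 38*n - 40) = (n - 5)*(n - 1)*(n^2 - 6*n + 8) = (n - 5)*(n - 4)*(n - 1)*(n - 2)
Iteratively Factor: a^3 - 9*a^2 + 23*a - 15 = (a - 1)*(a^2 - 8*a + 15) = (a - 5)*(a - 1)*(a - 3)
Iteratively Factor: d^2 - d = (d - 1)*(d)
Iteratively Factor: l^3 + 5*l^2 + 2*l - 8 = (l - 1)*(l^2 + 6*l + 8) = (l - 1)*(l + 2)*(l + 4)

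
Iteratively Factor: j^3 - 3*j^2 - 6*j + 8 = (j - 1)*(j^2 - 2*j - 8) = (j - 4)*(j - 1)*(j + 2)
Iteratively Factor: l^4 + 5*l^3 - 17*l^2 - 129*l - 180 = (l + 3)*(l^3 + 2*l^2 - 23*l - 60) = (l + 3)*(l + 4)*(l^2 - 2*l - 15) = (l + 3)^2*(l + 4)*(l - 5)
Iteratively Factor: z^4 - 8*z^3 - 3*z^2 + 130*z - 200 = (z + 4)*(z^3 - 12*z^2 + 45*z - 50) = (z - 5)*(z + 4)*(z^2 - 7*z + 10) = (z - 5)*(z - 2)*(z + 4)*(z - 5)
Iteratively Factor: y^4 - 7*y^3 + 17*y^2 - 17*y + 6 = (y - 3)*(y^3 - 4*y^2 + 5*y - 2) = (y - 3)*(y - 1)*(y^2 - 3*y + 2) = (y - 3)*(y - 2)*(y - 1)*(y - 1)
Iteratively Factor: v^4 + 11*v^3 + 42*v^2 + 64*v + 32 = (v + 4)*(v^3 + 7*v^2 + 14*v + 8) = (v + 4)^2*(v^2 + 3*v + 2) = (v + 1)*(v + 4)^2*(v + 2)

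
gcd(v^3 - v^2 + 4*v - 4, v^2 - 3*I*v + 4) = 1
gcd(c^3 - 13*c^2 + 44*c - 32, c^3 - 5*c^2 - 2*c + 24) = c - 4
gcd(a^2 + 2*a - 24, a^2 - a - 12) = a - 4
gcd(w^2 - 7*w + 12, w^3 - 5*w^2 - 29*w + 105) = w - 3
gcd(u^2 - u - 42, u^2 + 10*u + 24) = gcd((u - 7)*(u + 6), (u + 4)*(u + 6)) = u + 6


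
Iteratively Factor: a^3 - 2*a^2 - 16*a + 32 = (a + 4)*(a^2 - 6*a + 8) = (a - 2)*(a + 4)*(a - 4)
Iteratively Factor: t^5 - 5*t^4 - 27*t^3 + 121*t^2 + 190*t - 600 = (t + 4)*(t^4 - 9*t^3 + 9*t^2 + 85*t - 150) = (t + 3)*(t + 4)*(t^3 - 12*t^2 + 45*t - 50) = (t - 2)*(t + 3)*(t + 4)*(t^2 - 10*t + 25) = (t - 5)*(t - 2)*(t + 3)*(t + 4)*(t - 5)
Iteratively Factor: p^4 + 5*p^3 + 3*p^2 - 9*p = (p)*(p^3 + 5*p^2 + 3*p - 9) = p*(p + 3)*(p^2 + 2*p - 3) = p*(p - 1)*(p + 3)*(p + 3)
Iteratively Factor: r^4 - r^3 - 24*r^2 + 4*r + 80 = (r - 2)*(r^3 + r^2 - 22*r - 40) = (r - 2)*(r + 2)*(r^2 - r - 20) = (r - 2)*(r + 2)*(r + 4)*(r - 5)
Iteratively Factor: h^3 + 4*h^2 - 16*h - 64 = (h + 4)*(h^2 - 16) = (h - 4)*(h + 4)*(h + 4)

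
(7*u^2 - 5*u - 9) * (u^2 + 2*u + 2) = 7*u^4 + 9*u^3 - 5*u^2 - 28*u - 18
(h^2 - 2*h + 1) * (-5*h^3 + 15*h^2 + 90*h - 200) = -5*h^5 + 25*h^4 + 55*h^3 - 365*h^2 + 490*h - 200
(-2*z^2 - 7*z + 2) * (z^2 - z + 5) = -2*z^4 - 5*z^3 - z^2 - 37*z + 10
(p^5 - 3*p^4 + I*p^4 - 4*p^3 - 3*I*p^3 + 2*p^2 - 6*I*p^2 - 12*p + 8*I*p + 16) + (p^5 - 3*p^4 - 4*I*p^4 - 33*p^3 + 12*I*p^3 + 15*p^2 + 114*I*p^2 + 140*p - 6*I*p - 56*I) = 2*p^5 - 6*p^4 - 3*I*p^4 - 37*p^3 + 9*I*p^3 + 17*p^2 + 108*I*p^2 + 128*p + 2*I*p + 16 - 56*I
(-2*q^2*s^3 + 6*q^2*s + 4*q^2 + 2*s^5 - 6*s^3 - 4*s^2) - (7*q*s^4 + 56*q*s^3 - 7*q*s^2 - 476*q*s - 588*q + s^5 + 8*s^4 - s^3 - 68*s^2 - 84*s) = -2*q^2*s^3 + 6*q^2*s + 4*q^2 - 7*q*s^4 - 56*q*s^3 + 7*q*s^2 + 476*q*s + 588*q + s^5 - 8*s^4 - 5*s^3 + 64*s^2 + 84*s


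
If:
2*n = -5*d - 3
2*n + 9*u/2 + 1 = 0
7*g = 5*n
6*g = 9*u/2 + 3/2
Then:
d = -139/220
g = 5/88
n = 7/88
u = -17/66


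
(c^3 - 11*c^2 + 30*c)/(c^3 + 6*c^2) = (c^2 - 11*c + 30)/(c*(c + 6))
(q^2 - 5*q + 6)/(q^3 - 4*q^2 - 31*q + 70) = (q - 3)/(q^2 - 2*q - 35)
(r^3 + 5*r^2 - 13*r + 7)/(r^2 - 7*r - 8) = (-r^3 - 5*r^2 + 13*r - 7)/(-r^2 + 7*r + 8)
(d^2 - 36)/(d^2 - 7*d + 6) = (d + 6)/(d - 1)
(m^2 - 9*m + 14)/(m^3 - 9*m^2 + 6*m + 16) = (m - 7)/(m^2 - 7*m - 8)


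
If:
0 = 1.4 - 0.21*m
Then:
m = 6.67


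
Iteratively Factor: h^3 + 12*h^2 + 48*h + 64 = (h + 4)*(h^2 + 8*h + 16) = (h + 4)^2*(h + 4)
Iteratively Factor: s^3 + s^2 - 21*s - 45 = (s + 3)*(s^2 - 2*s - 15) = (s + 3)^2*(s - 5)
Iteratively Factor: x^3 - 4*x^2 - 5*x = (x + 1)*(x^2 - 5*x) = (x - 5)*(x + 1)*(x)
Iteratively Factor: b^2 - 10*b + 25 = (b - 5)*(b - 5)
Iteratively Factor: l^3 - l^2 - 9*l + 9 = (l + 3)*(l^2 - 4*l + 3) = (l - 1)*(l + 3)*(l - 3)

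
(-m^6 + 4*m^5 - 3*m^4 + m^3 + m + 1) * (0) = 0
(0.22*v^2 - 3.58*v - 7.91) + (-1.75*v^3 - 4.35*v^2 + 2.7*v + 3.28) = -1.75*v^3 - 4.13*v^2 - 0.88*v - 4.63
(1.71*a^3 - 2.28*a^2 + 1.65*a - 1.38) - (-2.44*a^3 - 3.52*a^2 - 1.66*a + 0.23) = 4.15*a^3 + 1.24*a^2 + 3.31*a - 1.61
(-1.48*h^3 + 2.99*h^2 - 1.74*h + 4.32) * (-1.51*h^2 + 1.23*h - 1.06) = 2.2348*h^5 - 6.3353*h^4 + 7.8739*h^3 - 11.8328*h^2 + 7.158*h - 4.5792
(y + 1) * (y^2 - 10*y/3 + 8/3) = y^3 - 7*y^2/3 - 2*y/3 + 8/3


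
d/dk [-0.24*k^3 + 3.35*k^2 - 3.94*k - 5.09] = -0.72*k^2 + 6.7*k - 3.94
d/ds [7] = 0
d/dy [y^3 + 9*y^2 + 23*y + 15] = 3*y^2 + 18*y + 23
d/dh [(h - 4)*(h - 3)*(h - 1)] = 3*h^2 - 16*h + 19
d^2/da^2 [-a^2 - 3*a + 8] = -2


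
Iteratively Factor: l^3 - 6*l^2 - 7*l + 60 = (l - 4)*(l^2 - 2*l - 15) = (l - 4)*(l + 3)*(l - 5)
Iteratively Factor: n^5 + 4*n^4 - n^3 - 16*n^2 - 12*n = (n + 3)*(n^4 + n^3 - 4*n^2 - 4*n) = (n + 1)*(n + 3)*(n^3 - 4*n) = (n - 2)*(n + 1)*(n + 3)*(n^2 + 2*n) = n*(n - 2)*(n + 1)*(n + 3)*(n + 2)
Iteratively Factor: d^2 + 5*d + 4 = (d + 1)*(d + 4)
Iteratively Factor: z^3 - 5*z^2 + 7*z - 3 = (z - 1)*(z^2 - 4*z + 3) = (z - 3)*(z - 1)*(z - 1)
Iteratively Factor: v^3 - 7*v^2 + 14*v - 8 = (v - 2)*(v^2 - 5*v + 4) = (v - 2)*(v - 1)*(v - 4)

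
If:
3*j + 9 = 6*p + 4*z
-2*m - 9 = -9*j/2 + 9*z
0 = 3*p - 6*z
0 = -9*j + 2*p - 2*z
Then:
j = 3/23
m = -315/46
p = 27/23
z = 27/46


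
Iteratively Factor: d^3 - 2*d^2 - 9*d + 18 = (d + 3)*(d^2 - 5*d + 6) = (d - 2)*(d + 3)*(d - 3)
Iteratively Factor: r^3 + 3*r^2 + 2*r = (r)*(r^2 + 3*r + 2) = r*(r + 2)*(r + 1)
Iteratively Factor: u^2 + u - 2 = (u + 2)*(u - 1)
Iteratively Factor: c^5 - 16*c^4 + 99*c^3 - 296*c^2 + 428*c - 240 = (c - 3)*(c^4 - 13*c^3 + 60*c^2 - 116*c + 80) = (c - 3)*(c - 2)*(c^3 - 11*c^2 + 38*c - 40) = (c - 5)*(c - 3)*(c - 2)*(c^2 - 6*c + 8) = (c - 5)*(c - 4)*(c - 3)*(c - 2)*(c - 2)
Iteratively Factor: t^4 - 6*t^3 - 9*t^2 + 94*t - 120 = (t - 3)*(t^3 - 3*t^2 - 18*t + 40) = (t - 3)*(t - 2)*(t^2 - t - 20) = (t - 3)*(t - 2)*(t + 4)*(t - 5)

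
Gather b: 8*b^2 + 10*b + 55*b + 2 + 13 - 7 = 8*b^2 + 65*b + 8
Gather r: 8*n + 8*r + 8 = 8*n + 8*r + 8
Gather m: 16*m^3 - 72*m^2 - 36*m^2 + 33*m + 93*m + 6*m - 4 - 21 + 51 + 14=16*m^3 - 108*m^2 + 132*m + 40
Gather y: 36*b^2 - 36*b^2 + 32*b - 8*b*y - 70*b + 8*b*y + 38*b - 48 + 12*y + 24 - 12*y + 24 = 0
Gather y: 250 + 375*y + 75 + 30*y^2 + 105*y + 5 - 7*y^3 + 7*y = -7*y^3 + 30*y^2 + 487*y + 330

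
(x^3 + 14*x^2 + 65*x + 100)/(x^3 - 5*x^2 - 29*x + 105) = (x^2 + 9*x + 20)/(x^2 - 10*x + 21)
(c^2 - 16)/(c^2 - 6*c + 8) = (c + 4)/(c - 2)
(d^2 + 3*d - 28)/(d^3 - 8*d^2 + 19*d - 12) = (d + 7)/(d^2 - 4*d + 3)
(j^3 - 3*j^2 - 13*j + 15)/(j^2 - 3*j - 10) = (j^2 + 2*j - 3)/(j + 2)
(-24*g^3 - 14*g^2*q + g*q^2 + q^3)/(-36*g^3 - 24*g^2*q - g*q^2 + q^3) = (-4*g + q)/(-6*g + q)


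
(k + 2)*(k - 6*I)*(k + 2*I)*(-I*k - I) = -I*k^4 - 4*k^3 - 3*I*k^3 - 12*k^2 - 14*I*k^2 - 8*k - 36*I*k - 24*I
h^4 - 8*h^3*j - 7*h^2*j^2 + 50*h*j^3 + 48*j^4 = (h - 8*j)*(h - 3*j)*(h + j)*(h + 2*j)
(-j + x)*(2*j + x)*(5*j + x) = -10*j^3 + 3*j^2*x + 6*j*x^2 + x^3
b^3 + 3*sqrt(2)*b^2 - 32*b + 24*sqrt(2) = (b - 2*sqrt(2))*(b - sqrt(2))*(b + 6*sqrt(2))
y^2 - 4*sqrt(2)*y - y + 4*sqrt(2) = (y - 1)*(y - 4*sqrt(2))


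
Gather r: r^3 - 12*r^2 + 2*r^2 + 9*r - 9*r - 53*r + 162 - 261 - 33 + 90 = r^3 - 10*r^2 - 53*r - 42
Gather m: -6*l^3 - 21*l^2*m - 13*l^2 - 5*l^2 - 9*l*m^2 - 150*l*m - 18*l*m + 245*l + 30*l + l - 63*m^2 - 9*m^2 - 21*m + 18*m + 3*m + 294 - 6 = -6*l^3 - 18*l^2 + 276*l + m^2*(-9*l - 72) + m*(-21*l^2 - 168*l) + 288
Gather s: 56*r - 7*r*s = -7*r*s + 56*r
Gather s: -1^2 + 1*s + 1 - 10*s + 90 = 90 - 9*s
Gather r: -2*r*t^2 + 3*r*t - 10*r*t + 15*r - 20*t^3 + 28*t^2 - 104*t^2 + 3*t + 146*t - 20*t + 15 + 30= r*(-2*t^2 - 7*t + 15) - 20*t^3 - 76*t^2 + 129*t + 45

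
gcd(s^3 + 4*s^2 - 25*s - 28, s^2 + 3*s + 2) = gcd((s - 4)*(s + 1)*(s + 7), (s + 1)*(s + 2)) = s + 1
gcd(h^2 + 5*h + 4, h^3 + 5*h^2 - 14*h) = 1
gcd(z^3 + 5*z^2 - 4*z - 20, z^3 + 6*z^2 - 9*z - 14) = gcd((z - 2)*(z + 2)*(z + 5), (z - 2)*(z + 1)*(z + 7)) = z - 2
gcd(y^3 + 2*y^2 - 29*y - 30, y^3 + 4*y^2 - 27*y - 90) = y^2 + y - 30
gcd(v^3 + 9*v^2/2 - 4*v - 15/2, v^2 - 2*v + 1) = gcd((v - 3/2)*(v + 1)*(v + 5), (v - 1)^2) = 1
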